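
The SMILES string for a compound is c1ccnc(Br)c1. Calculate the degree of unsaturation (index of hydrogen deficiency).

Atom tally by fragment:
  pyridine ring core → C:5 H:5 N:1
  (− 1 ring H displaced by substituents)
  + Br → Br:1
Element totals:
  C: 5
  H: 4
  Br: 1
  N: 1
Molecular formula: C5H4BrN.
DoU = (2C + 2 + N − H − X) / 2 = (2·5 + 2 + 1 − 4 − 1) / 2 = 4.

4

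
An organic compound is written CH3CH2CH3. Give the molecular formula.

C3H8

Atom tally by fragment:
  CH3 → C:1 H:3
  CH2 → C:1 H:2
  CH3 → C:1 H:3
Element totals:
  C: 3
  H: 8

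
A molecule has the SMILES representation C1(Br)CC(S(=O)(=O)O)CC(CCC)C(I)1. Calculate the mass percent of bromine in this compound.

19.44%

Atom tally by fragment:
  cyclohexane ring core → C:6 H:12
  (− 4 ring H displaced by substituents)
  + Br → Br:1
  + SO3H → S:1 O:3 H:1
  + CH2CH2CH3 → C:3 H:7
  + I → I:1
Element totals:
  C: 9
  H: 16
  Br: 1
  I: 1
  O: 3
  S: 1
Molecular formula: C9H16BrIO3S.
Molar mass = 411.092 g/mol.
Mass from Br: 1 × 79.904 = 79.904 g/mol.
%Br = 79.904 / 411.092 × 100 = 19.44%.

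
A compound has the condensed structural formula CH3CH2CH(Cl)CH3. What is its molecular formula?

C4H9Cl

Element totals:
  C: 4
  H: 9
  Cl: 1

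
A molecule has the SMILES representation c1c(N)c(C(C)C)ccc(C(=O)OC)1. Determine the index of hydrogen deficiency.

Atom tally by fragment:
  benzene ring core → C:6 H:6
  (− 3 ring H displaced by substituents)
  + NH2 → N:1 H:2
  + CH(CH3)2 → C:3 H:7
  + COOCH3 → C:2 H:3 O:2
Element totals:
  C: 11
  H: 15
  N: 1
  O: 2
Molecular formula: C11H15NO2.
DoU = (2C + 2 + N − H − X) / 2 = (2·11 + 2 + 1 − 15 − 0) / 2 = 5.

5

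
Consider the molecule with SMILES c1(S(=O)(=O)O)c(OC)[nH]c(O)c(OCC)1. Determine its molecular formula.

C7H11NO6S

Atom tally by fragment:
  pyrrole ring core → C:4 H:5 N:1
  (− 4 ring H displaced by substituents)
  + SO3H → S:1 O:3 H:1
  + OCH3 → C:1 H:3 O:1
  + OH → O:1 H:1
  + OC2H5 → C:2 H:5 O:1
Element totals:
  C: 7
  H: 11
  N: 1
  O: 6
  S: 1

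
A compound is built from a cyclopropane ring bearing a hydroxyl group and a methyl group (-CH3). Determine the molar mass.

Atom tally by fragment:
  cyclopropane ring core → C:3 H:6
  (− 2 ring H displaced by substituents)
  + OH → O:1 H:1
  + CH3 → C:1 H:3
Element totals:
  C: 4
  H: 8
  O: 1
Molecular formula: C4H8O.
  M = 4(12.011) + 8(1.008) + 15.999
    = 48.044 + 8.064 + 15.999 = 72.107

72.11 g/mol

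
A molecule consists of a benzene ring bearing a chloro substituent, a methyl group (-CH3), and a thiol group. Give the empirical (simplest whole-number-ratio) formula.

Atom tally by fragment:
  benzene ring core → C:6 H:6
  (− 3 ring H displaced by substituents)
  + Cl → Cl:1
  + CH3 → C:1 H:3
  + SH → S:1 H:1
Element totals:
  C: 7
  H: 7
  Cl: 1
  S: 1
Molecular formula: C7H7ClS.
gcd of subscripts (7, 1, 7, 1) = 1, so the empirical formula equals the molecular formula.

C7H7ClS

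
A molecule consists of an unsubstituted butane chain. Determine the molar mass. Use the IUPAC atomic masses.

58.12 g/mol

Atom tally by fragment:
  CH3 → C:1 H:3
  CH2 → C:1 H:2
  CH2 → C:1 H:2
  CH3 → C:1 H:3
Element totals:
  C: 4
  H: 10
Molecular formula: C4H10.
  M = 4(12.011) + 10(1.008)
    = 48.044 + 10.080 = 58.124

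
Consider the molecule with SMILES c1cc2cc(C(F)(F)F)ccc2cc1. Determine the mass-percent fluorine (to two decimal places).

Atom tally by fragment:
  naphthalene ring system core → C:10 H:8
  (− 1 ring H displaced by substituents)
  + CF3 → C:1 F:3
Element totals:
  C: 11
  H: 7
  F: 3
Molecular formula: C11H7F3.
Molar mass = 196.171 g/mol.
Mass from F: 3 × 18.998 = 56.994 g/mol.
%F = 56.994 / 196.171 × 100 = 29.05%.

29.05%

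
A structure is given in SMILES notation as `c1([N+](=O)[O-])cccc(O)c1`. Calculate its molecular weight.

139.11 g/mol

Atom tally by fragment:
  benzene ring core → C:6 H:6
  (− 2 ring H displaced by substituents)
  + NO2 → N:1 O:2
  + OH → O:1 H:1
Element totals:
  C: 6
  H: 5
  N: 1
  O: 3
Molecular formula: C6H5NO3.
  M = 6(12.011) + 5(1.008) + 14.007 + 3(15.999)
    = 72.066 + 5.040 + 14.007 + 47.997 = 139.110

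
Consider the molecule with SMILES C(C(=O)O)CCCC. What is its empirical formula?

Atom tally by fragment:
  HOOCCH2 → C:2 H:3 O:2
  CH2 → C:1 H:2
  CH2 → C:1 H:2
  CH2 → C:1 H:2
  CH3 → C:1 H:3
Element totals:
  C: 6
  H: 12
  O: 2
Molecular formula: C6H12O2.
gcd of subscripts = 2; dividing each by 2:
  C: 6/2 = 3
  H: 12/2 = 6
  O: 2/2 = 1

C3H6O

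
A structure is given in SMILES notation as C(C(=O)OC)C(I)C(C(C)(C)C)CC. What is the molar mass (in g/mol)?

312.19 g/mol

Atom tally by fragment:
  CH3OOCCH2 → C:3 H:5 O:2
  CH(I) → C:1 H:1 I:1
  CH(C(CH3)3) → C:5 H:10
  CH2 → C:1 H:2
  CH3 → C:1 H:3
Element totals:
  C: 11
  H: 21
  I: 1
  O: 2
Molecular formula: C11H21IO2.
  M = 11(12.011) + 21(1.008) + 126.904 + 2(15.999)
    = 132.121 + 21.168 + 126.904 + 31.998 = 312.191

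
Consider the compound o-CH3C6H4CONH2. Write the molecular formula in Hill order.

C8H9NO

Atom tally by fragment:
  benzene ring core → C:6 H:6
  (− 2 ring H displaced by substituents)
  + CH3 → C:1 H:3
  + CONH2 → C:1 H:2 O:1 N:1
Element totals:
  C: 8
  H: 9
  N: 1
  O: 1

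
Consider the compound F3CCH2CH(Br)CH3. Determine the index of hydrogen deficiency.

0

Atom tally by fragment:
  F3CCH2 → C:2 H:2 F:3
  CH(Br) → C:1 H:1 Br:1
  CH3 → C:1 H:3
Element totals:
  C: 4
  H: 6
  Br: 1
  F: 3
Molecular formula: C4H6BrF3.
DoU = (2C + 2 + N − H − X) / 2 = (2·4 + 2 + 0 − 6 − 4) / 2 = 0.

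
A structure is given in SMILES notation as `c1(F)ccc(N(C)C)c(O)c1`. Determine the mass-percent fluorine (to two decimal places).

12.24%

Atom tally by fragment:
  benzene ring core → C:6 H:6
  (− 3 ring H displaced by substituents)
  + F → F:1
  + N(CH3)2 → N:1 C:2 H:6
  + OH → O:1 H:1
Element totals:
  C: 8
  H: 10
  F: 1
  N: 1
  O: 1
Molecular formula: C8H10FNO.
Molar mass = 155.172 g/mol.
Mass from F: 1 × 18.998 = 18.998 g/mol.
%F = 18.998 / 155.172 × 100 = 12.24%.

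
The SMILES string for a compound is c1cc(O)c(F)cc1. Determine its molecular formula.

Atom tally by fragment:
  benzene ring core → C:6 H:6
  (− 2 ring H displaced by substituents)
  + OH → O:1 H:1
  + F → F:1
Element totals:
  C: 6
  H: 5
  F: 1
  O: 1

C6H5FO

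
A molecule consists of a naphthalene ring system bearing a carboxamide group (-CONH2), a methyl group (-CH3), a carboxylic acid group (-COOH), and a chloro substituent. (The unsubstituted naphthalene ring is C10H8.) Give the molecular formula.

Atom tally by fragment:
  naphthalene ring system core → C:10 H:8
  (− 4 ring H displaced by substituents)
  + CONH2 → C:1 H:2 O:1 N:1
  + CH3 → C:1 H:3
  + COOH → C:1 H:1 O:2
  + Cl → Cl:1
Element totals:
  C: 13
  H: 10
  Cl: 1
  N: 1
  O: 3

C13H10ClNO3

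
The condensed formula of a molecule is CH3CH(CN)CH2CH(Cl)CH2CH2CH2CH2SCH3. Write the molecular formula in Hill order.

Atom tally by fragment:
  CH3 → C:1 H:3
  CH(CN) → C:2 H:1 N:1
  CH2 → C:1 H:2
  CH(Cl) → C:1 H:1 Cl:1
  CH2 → C:1 H:2
  CH2 → C:1 H:2
  CH2 → C:1 H:2
  CH2SCH3 → C:2 H:5 S:1
Element totals:
  C: 10
  H: 18
  Cl: 1
  N: 1
  S: 1

C10H18ClNS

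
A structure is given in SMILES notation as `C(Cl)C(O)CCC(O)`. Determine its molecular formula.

Atom tally by fragment:
  ClCH2 → C:1 H:2 Cl:1
  CH(OH) → C:1 H:2 O:1
  CH2 → C:1 H:2
  CH2 → C:1 H:2
  CH2OH → C:1 H:3 O:1
Element totals:
  C: 5
  H: 11
  Cl: 1
  O: 2

C5H11ClO2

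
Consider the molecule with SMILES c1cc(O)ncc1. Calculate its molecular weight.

95.10 g/mol

Atom tally by fragment:
  pyridine ring core → C:5 H:5 N:1
  (− 1 ring H displaced by substituents)
  + OH → O:1 H:1
Element totals:
  C: 5
  H: 5
  N: 1
  O: 1
Molecular formula: C5H5NO.
  M = 5(12.011) + 5(1.008) + 14.007 + 15.999
    = 60.055 + 5.040 + 14.007 + 15.999 = 95.101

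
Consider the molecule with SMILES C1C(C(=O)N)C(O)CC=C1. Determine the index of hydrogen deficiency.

Atom tally by fragment:
  cyclohexene ring core → C:6 H:10
  (− 2 ring H displaced by substituents)
  + CONH2 → C:1 H:2 O:1 N:1
  + OH → O:1 H:1
Element totals:
  C: 7
  H: 11
  N: 1
  O: 2
Molecular formula: C7H11NO2.
DoU = (2C + 2 + N − H − X) / 2 = (2·7 + 2 + 1 − 11 − 0) / 2 = 3.

3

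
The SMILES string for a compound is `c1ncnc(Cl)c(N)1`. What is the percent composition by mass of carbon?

Atom tally by fragment:
  pyrimidine ring core → C:4 H:4 N:2
  (− 2 ring H displaced by substituents)
  + Cl → Cl:1
  + NH2 → N:1 H:2
Element totals:
  C: 4
  H: 4
  Cl: 1
  N: 3
Molecular formula: C4H4ClN3.
Molar mass = 129.547 g/mol.
Mass from C: 4 × 12.011 = 48.044 g/mol.
%C = 48.044 / 129.547 × 100 = 37.09%.

37.09%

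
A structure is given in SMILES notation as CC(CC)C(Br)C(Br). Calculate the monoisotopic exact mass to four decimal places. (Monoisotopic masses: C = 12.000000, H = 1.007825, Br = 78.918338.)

Atom tally by fragment:
  CH3 → C:1 H:3
  CH(C2H5) → C:3 H:6
  CH(Br) → C:1 H:1 Br:1
  CH2Br → C:1 H:2 Br:1
Element totals:
  C: 6
  H: 12
  Br: 2
Molecular formula: C6H12Br2.
  M = 6(12.0) + 12(1.007825) + 2(78.918338)
    = 72.000000 + 12.093900 + 157.836676 = 241.930576

241.9306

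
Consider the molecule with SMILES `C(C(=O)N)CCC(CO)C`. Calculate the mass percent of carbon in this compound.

57.90%

Atom tally by fragment:
  H2NOCCH2 → C:2 H:4 O:1 N:1
  CH2 → C:1 H:2
  CH2 → C:1 H:2
  CH(CH2OH) → C:2 H:4 O:1
  CH3 → C:1 H:3
Element totals:
  C: 7
  H: 15
  N: 1
  O: 2
Molecular formula: C7H15NO2.
Molar mass = 145.202 g/mol.
Mass from C: 7 × 12.011 = 84.077 g/mol.
%C = 84.077 / 145.202 × 100 = 57.90%.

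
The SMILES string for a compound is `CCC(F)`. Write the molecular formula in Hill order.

Atom tally by fragment:
  CH3 → C:1 H:3
  CH2 → C:1 H:2
  CH2F → C:1 H:2 F:1
Element totals:
  C: 3
  H: 7
  F: 1

C3H7F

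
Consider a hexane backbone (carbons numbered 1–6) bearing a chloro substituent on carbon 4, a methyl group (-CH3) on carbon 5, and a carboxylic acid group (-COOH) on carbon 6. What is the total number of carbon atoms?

Atom tally by fragment:
  CH3 → C:1 H:3
  CH2 → C:1 H:2
  CH2 → C:1 H:2
  CH(Cl) → C:1 H:1 Cl:1
  CH(CH3) → C:2 H:4
  CH2COOH → C:2 H:3 O:2
Element totals:
  C: 8
  H: 15
  Cl: 1
  O: 2

8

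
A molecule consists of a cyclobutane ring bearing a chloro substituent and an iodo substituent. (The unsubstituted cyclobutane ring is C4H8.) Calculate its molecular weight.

Atom tally by fragment:
  cyclobutane ring core → C:4 H:8
  (− 2 ring H displaced by substituents)
  + Cl → Cl:1
  + I → I:1
Element totals:
  C: 4
  H: 6
  Cl: 1
  I: 1
Molecular formula: C4H6ClI.
  M = 4(12.011) + 6(1.008) + 35.45 + 126.904
    = 48.044 + 6.048 + 35.450 + 126.904 = 216.446

216.45 g/mol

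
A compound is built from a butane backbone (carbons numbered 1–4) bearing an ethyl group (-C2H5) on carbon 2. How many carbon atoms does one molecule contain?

6

Atom tally by fragment:
  CH3 → C:1 H:3
  CH(C2H5) → C:3 H:6
  CH2 → C:1 H:2
  CH3 → C:1 H:3
Element totals:
  C: 6
  H: 14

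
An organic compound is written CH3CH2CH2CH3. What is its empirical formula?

C2H5

Atom tally by fragment:
  CH3 → C:1 H:3
  CH2 → C:1 H:2
  CH2 → C:1 H:2
  CH3 → C:1 H:3
Element totals:
  C: 4
  H: 10
Molecular formula: C4H10.
gcd of subscripts = 2; dividing each by 2:
  C: 4/2 = 2
  H: 10/2 = 5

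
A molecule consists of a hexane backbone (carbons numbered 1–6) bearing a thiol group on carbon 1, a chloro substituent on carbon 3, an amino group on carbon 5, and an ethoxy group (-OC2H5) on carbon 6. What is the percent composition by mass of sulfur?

15.14%

Atom tally by fragment:
  HSCH2 → C:1 H:3 S:1
  CH2 → C:1 H:2
  CH(Cl) → C:1 H:1 Cl:1
  CH2 → C:1 H:2
  CH(NH2) → C:1 H:3 N:1
  CH2OC2H5 → C:3 H:7 O:1
Element totals:
  C: 8
  H: 18
  Cl: 1
  N: 1
  O: 1
  S: 1
Molecular formula: C8H18ClNOS.
Molar mass = 211.748 g/mol.
Mass from S: 1 × 32.06 = 32.060 g/mol.
%S = 32.060 / 211.748 × 100 = 15.14%.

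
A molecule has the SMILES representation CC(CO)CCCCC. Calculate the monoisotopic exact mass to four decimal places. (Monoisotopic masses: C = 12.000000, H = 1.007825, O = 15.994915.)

Atom tally by fragment:
  CH3 → C:1 H:3
  CH(CH2OH) → C:2 H:4 O:1
  CH2 → C:1 H:2
  CH2 → C:1 H:2
  CH2 → C:1 H:2
  CH2 → C:1 H:2
  CH3 → C:1 H:3
Element totals:
  C: 8
  H: 18
  O: 1
Molecular formula: C8H18O.
  M = 8(12.0) + 18(1.007825) + 15.994915
    = 96.000000 + 18.140850 + 15.994915 = 130.135765

130.1358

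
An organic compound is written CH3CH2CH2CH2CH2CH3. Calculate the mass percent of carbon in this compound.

83.62%

Element totals:
  C: 6
  H: 14
Molecular formula: C6H14.
Molar mass = 86.178 g/mol.
Mass from C: 6 × 12.011 = 72.066 g/mol.
%C = 72.066 / 86.178 × 100 = 83.62%.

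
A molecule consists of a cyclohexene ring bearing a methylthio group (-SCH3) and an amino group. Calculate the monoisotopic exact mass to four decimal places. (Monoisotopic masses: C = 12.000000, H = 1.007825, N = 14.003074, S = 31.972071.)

Atom tally by fragment:
  cyclohexene ring core → C:6 H:10
  (− 2 ring H displaced by substituents)
  + SCH3 → C:1 H:3 S:1
  + NH2 → N:1 H:2
Element totals:
  C: 7
  H: 13
  N: 1
  S: 1
Molecular formula: C7H13NS.
  M = 7(12.0) + 13(1.007825) + 14.003074 + 31.972071
    = 84.000000 + 13.101725 + 14.003074 + 31.972071 = 143.076870

143.0769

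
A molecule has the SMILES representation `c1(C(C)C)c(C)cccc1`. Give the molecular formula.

C10H14

Atom tally by fragment:
  benzene ring core → C:6 H:6
  (− 2 ring H displaced by substituents)
  + CH(CH3)2 → C:3 H:7
  + CH3 → C:1 H:3
Element totals:
  C: 10
  H: 14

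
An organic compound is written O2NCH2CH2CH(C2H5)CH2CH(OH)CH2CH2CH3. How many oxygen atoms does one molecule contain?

Atom tally by fragment:
  O2NCH2 → C:1 H:2 N:1 O:2
  CH2 → C:1 H:2
  CH(C2H5) → C:3 H:6
  CH2 → C:1 H:2
  CH(OH) → C:1 H:2 O:1
  CH2 → C:1 H:2
  CH2 → C:1 H:2
  CH3 → C:1 H:3
Element totals:
  C: 10
  H: 21
  N: 1
  O: 3

3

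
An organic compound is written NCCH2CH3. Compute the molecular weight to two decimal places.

55.08 g/mol

Atom tally by fragment:
  NCCH2 → C:2 H:2 N:1
  CH3 → C:1 H:3
Element totals:
  C: 3
  H: 5
  N: 1
Molecular formula: C3H5N.
  M = 3(12.011) + 5(1.008) + 14.007
    = 36.033 + 5.040 + 14.007 = 55.080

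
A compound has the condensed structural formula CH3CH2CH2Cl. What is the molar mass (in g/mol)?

Atom tally by fragment:
  CH3 → C:1 H:3
  CH2 → C:1 H:2
  CH2Cl → C:1 H:2 Cl:1
Element totals:
  C: 3
  H: 7
  Cl: 1
Molecular formula: C3H7Cl.
  M = 3(12.011) + 7(1.008) + 35.45
    = 36.033 + 7.056 + 35.450 = 78.539

78.54 g/mol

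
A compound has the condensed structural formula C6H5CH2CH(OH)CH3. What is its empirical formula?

C9H12O

Atom tally by fragment:
  C6H5CH2 → C:7 H:7
  CH(OH) → C:1 H:2 O:1
  CH3 → C:1 H:3
Element totals:
  C: 9
  H: 12
  O: 1
Molecular formula: C9H12O.
gcd of subscripts (9, 12, 1) = 1, so the empirical formula equals the molecular formula.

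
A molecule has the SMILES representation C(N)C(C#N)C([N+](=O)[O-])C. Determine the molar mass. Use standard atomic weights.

Atom tally by fragment:
  H2NCH2 → C:1 H:4 N:1
  CH(CN) → C:2 H:1 N:1
  CH(NO2) → C:1 H:1 N:1 O:2
  CH3 → C:1 H:3
Element totals:
  C: 5
  H: 9
  N: 3
  O: 2
Molecular formula: C5H9N3O2.
  M = 5(12.011) + 9(1.008) + 3(14.007) + 2(15.999)
    = 60.055 + 9.072 + 42.021 + 31.998 = 143.146

143.15 g/mol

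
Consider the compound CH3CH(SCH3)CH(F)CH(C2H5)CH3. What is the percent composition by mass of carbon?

58.49%

Atom tally by fragment:
  CH3 → C:1 H:3
  CH(SCH3) → C:2 H:4 S:1
  CH(F) → C:1 H:1 F:1
  CH(C2H5) → C:3 H:6
  CH3 → C:1 H:3
Element totals:
  C: 8
  H: 17
  F: 1
  S: 1
Molecular formula: C8H17FS.
Molar mass = 164.282 g/mol.
Mass from C: 8 × 12.011 = 96.088 g/mol.
%C = 96.088 / 164.282 × 100 = 58.49%.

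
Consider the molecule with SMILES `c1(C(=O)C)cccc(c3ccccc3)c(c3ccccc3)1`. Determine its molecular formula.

Atom tally by fragment:
  benzene ring core → C:6 H:6
  (− 3 ring H displaced by substituents)
  + COCH3 → C:2 H:3 O:1
  + C6H5 → C:6 H:5
  + C6H5 → C:6 H:5
Element totals:
  C: 20
  H: 16
  O: 1

C20H16O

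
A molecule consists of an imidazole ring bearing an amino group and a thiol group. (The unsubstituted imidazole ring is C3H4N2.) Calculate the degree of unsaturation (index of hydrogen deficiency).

3

Atom tally by fragment:
  imidazole ring core → C:3 H:4 N:2
  (− 2 ring H displaced by substituents)
  + NH2 → N:1 H:2
  + SH → S:1 H:1
Element totals:
  C: 3
  H: 5
  N: 3
  S: 1
Molecular formula: C3H5N3S.
DoU = (2C + 2 + N − H − X) / 2 = (2·3 + 2 + 3 − 5 − 0) / 2 = 3.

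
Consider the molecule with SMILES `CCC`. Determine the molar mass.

44.10 g/mol

Atom tally by fragment:
  CH3 → C:1 H:3
  CH2 → C:1 H:2
  CH3 → C:1 H:3
Element totals:
  C: 3
  H: 8
Molecular formula: C3H8.
  M = 3(12.011) + 8(1.008)
    = 36.033 + 8.064 = 44.097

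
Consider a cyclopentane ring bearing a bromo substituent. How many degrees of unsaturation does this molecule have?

Atom tally by fragment:
  cyclopentane ring core → C:5 H:10
  (− 1 ring H displaced by substituents)
  + Br → Br:1
Element totals:
  C: 5
  H: 9
  Br: 1
Molecular formula: C5H9Br.
DoU = (2C + 2 + N − H − X) / 2 = (2·5 + 2 + 0 − 9 − 1) / 2 = 1.

1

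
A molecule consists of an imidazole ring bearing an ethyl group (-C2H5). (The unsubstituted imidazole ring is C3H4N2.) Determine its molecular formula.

C5H8N2

Atom tally by fragment:
  imidazole ring core → C:3 H:4 N:2
  (− 1 ring H displaced by substituents)
  + C2H5 → C:2 H:5
Element totals:
  C: 5
  H: 8
  N: 2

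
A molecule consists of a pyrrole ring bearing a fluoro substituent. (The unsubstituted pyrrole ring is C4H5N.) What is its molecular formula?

Atom tally by fragment:
  pyrrole ring core → C:4 H:5 N:1
  (− 1 ring H displaced by substituents)
  + F → F:1
Element totals:
  C: 4
  H: 4
  F: 1
  N: 1

C4H4FN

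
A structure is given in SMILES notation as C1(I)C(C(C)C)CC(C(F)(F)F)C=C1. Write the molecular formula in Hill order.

Atom tally by fragment:
  cyclohexene ring core → C:6 H:10
  (− 3 ring H displaced by substituents)
  + I → I:1
  + CH(CH3)2 → C:3 H:7
  + CF3 → C:1 F:3
Element totals:
  C: 10
  H: 14
  F: 3
  I: 1

C10H14F3I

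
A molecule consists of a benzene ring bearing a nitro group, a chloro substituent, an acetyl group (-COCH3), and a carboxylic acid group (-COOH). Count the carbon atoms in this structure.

Atom tally by fragment:
  benzene ring core → C:6 H:6
  (− 4 ring H displaced by substituents)
  + NO2 → N:1 O:2
  + Cl → Cl:1
  + COCH3 → C:2 H:3 O:1
  + COOH → C:1 H:1 O:2
Element totals:
  C: 9
  H: 6
  Cl: 1
  N: 1
  O: 5

9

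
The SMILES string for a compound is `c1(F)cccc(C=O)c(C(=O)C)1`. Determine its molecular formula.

Atom tally by fragment:
  benzene ring core → C:6 H:6
  (− 3 ring H displaced by substituents)
  + F → F:1
  + CHO → C:1 H:1 O:1
  + COCH3 → C:2 H:3 O:1
Element totals:
  C: 9
  H: 7
  F: 1
  O: 2

C9H7FO2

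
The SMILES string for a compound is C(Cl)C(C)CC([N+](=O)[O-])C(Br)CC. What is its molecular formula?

Atom tally by fragment:
  ClCH2 → C:1 H:2 Cl:1
  CH(CH3) → C:2 H:4
  CH2 → C:1 H:2
  CH(NO2) → C:1 H:1 N:1 O:2
  CH(Br) → C:1 H:1 Br:1
  CH2 → C:1 H:2
  CH3 → C:1 H:3
Element totals:
  C: 8
  H: 15
  Br: 1
  Cl: 1
  N: 1
  O: 2

C8H15BrClNO2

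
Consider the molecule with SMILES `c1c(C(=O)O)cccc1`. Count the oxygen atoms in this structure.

2

Atom tally by fragment:
  benzene ring core → C:6 H:6
  (− 1 ring H displaced by substituents)
  + COOH → C:1 H:1 O:2
Element totals:
  C: 7
  H: 6
  O: 2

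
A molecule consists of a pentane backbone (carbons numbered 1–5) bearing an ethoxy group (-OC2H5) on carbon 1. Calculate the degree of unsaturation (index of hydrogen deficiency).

0

Atom tally by fragment:
  C2H5OCH2 → C:3 H:7 O:1
  CH2 → C:1 H:2
  CH2 → C:1 H:2
  CH2 → C:1 H:2
  CH3 → C:1 H:3
Element totals:
  C: 7
  H: 16
  O: 1
Molecular formula: C7H16O.
DoU = (2C + 2 + N − H − X) / 2 = (2·7 + 2 + 0 − 16 − 0) / 2 = 0.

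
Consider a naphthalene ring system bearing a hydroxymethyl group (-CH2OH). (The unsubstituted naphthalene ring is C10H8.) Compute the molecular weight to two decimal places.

Atom tally by fragment:
  naphthalene ring system core → C:10 H:8
  (− 1 ring H displaced by substituents)
  + CH2OH → C:1 H:3 O:1
Element totals:
  C: 11
  H: 10
  O: 1
Molecular formula: C11H10O.
  M = 11(12.011) + 10(1.008) + 15.999
    = 132.121 + 10.080 + 15.999 = 158.200

158.20 g/mol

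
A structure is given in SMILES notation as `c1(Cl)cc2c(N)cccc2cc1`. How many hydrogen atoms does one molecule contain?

8

Atom tally by fragment:
  naphthalene ring system core → C:10 H:8
  (− 2 ring H displaced by substituents)
  + Cl → Cl:1
  + NH2 → N:1 H:2
Element totals:
  C: 10
  H: 8
  Cl: 1
  N: 1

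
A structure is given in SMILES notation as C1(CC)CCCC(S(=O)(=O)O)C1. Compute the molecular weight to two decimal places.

192.27 g/mol

Atom tally by fragment:
  cyclohexane ring core → C:6 H:12
  (− 2 ring H displaced by substituents)
  + C2H5 → C:2 H:5
  + SO3H → S:1 O:3 H:1
Element totals:
  C: 8
  H: 16
  O: 3
  S: 1
Molecular formula: C8H16O3S.
  M = 8(12.011) + 16(1.008) + 3(15.999) + 32.06
    = 96.088 + 16.128 + 47.997 + 32.060 = 192.273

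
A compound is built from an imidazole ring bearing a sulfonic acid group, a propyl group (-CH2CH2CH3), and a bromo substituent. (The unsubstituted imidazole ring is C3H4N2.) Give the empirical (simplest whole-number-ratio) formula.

C6H9BrN2O3S

Atom tally by fragment:
  imidazole ring core → C:3 H:4 N:2
  (− 3 ring H displaced by substituents)
  + SO3H → S:1 O:3 H:1
  + CH2CH2CH3 → C:3 H:7
  + Br → Br:1
Element totals:
  C: 6
  H: 9
  Br: 1
  N: 2
  O: 3
  S: 1
Molecular formula: C6H9BrN2O3S.
gcd of subscripts (1, 6, 9, 2, 3, 1) = 1, so the empirical formula equals the molecular formula.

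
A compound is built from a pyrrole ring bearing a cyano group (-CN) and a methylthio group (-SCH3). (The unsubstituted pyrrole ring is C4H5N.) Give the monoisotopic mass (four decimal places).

138.0252

Atom tally by fragment:
  pyrrole ring core → C:4 H:5 N:1
  (− 2 ring H displaced by substituents)
  + CN → C:1 N:1
  + SCH3 → C:1 H:3 S:1
Element totals:
  C: 6
  H: 6
  N: 2
  S: 1
Molecular formula: C6H6N2S.
  M = 6(12.0) + 6(1.007825) + 2(14.003074) + 31.972071
    = 72.000000 + 6.046950 + 28.006148 + 31.972071 = 138.025169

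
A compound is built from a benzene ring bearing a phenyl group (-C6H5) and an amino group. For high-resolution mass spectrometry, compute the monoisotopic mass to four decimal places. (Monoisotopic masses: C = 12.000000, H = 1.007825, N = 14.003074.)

Atom tally by fragment:
  benzene ring core → C:6 H:6
  (− 2 ring H displaced by substituents)
  + C6H5 → C:6 H:5
  + NH2 → N:1 H:2
Element totals:
  C: 12
  H: 11
  N: 1
Molecular formula: C12H11N.
  M = 12(12.0) + 11(1.007825) + 14.003074
    = 144.000000 + 11.086075 + 14.003074 = 169.089149

169.0891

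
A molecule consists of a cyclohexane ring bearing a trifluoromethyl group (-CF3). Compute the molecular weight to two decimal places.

Atom tally by fragment:
  cyclohexane ring core → C:6 H:12
  (− 1 ring H displaced by substituents)
  + CF3 → C:1 F:3
Element totals:
  C: 7
  H: 11
  F: 3
Molecular formula: C7H11F3.
  M = 7(12.011) + 11(1.008) + 3(18.998)
    = 84.077 + 11.088 + 56.994 = 152.159

152.16 g/mol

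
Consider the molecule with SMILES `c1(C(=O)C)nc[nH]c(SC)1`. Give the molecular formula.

Atom tally by fragment:
  imidazole ring core → C:3 H:4 N:2
  (− 2 ring H displaced by substituents)
  + COCH3 → C:2 H:3 O:1
  + SCH3 → C:1 H:3 S:1
Element totals:
  C: 6
  H: 8
  N: 2
  O: 1
  S: 1

C6H8N2OS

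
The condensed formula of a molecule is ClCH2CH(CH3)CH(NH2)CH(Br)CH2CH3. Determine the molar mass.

228.56 g/mol

Element totals:
  C: 7
  H: 15
  Br: 1
  Cl: 1
  N: 1
Molecular formula: C7H15BrClN.
  M = 7(12.011) + 15(1.008) + 79.904 + 35.45 + 14.007
    = 84.077 + 15.120 + 79.904 + 35.450 + 14.007 = 228.558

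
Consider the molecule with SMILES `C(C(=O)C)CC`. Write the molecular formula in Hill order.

C5H10O

Atom tally by fragment:
  CH3COCH2 → C:3 H:5 O:1
  CH2 → C:1 H:2
  CH3 → C:1 H:3
Element totals:
  C: 5
  H: 10
  O: 1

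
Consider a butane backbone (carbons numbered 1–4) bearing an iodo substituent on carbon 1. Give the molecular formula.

Atom tally by fragment:
  ICH2 → C:1 H:2 I:1
  CH2 → C:1 H:2
  CH2 → C:1 H:2
  CH3 → C:1 H:3
Element totals:
  C: 4
  H: 9
  I: 1

C4H9I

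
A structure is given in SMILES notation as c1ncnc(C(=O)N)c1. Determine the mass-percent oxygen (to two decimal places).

Atom tally by fragment:
  pyrimidine ring core → C:4 H:4 N:2
  (− 1 ring H displaced by substituents)
  + CONH2 → C:1 H:2 O:1 N:1
Element totals:
  C: 5
  H: 5
  N: 3
  O: 1
Molecular formula: C5H5N3O.
Molar mass = 123.115 g/mol.
Mass from O: 1 × 15.999 = 15.999 g/mol.
%O = 15.999 / 123.115 × 100 = 13.00%.

13.00%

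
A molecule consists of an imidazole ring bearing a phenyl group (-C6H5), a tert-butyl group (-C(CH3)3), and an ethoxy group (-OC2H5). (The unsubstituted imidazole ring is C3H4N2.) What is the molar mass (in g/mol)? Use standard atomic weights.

Atom tally by fragment:
  imidazole ring core → C:3 H:4 N:2
  (− 3 ring H displaced by substituents)
  + C6H5 → C:6 H:5
  + C(CH3)3 → C:4 H:9
  + OC2H5 → C:2 H:5 O:1
Element totals:
  C: 15
  H: 20
  N: 2
  O: 1
Molecular formula: C15H20N2O.
  M = 15(12.011) + 20(1.008) + 2(14.007) + 15.999
    = 180.165 + 20.160 + 28.014 + 15.999 = 244.338

244.34 g/mol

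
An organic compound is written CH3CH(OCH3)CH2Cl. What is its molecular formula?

Atom tally by fragment:
  CH3 → C:1 H:3
  CH(OCH3) → C:2 H:4 O:1
  CH2Cl → C:1 H:2 Cl:1
Element totals:
  C: 4
  H: 9
  Cl: 1
  O: 1

C4H9ClO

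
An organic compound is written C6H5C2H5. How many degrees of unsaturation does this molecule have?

4

Element totals:
  C: 8
  H: 10
Molecular formula: C8H10.
DoU = (2C + 2 + N − H − X) / 2 = (2·8 + 2 + 0 − 10 − 0) / 2 = 4.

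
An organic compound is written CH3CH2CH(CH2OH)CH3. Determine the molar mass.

88.15 g/mol

Atom tally by fragment:
  CH3 → C:1 H:3
  CH2 → C:1 H:2
  CH(CH2OH) → C:2 H:4 O:1
  CH3 → C:1 H:3
Element totals:
  C: 5
  H: 12
  O: 1
Molecular formula: C5H12O.
  M = 5(12.011) + 12(1.008) + 15.999
    = 60.055 + 12.096 + 15.999 = 88.150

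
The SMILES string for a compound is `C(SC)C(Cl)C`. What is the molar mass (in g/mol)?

124.63 g/mol

Atom tally by fragment:
  CH3SCH2 → C:2 H:5 S:1
  CH(Cl) → C:1 H:1 Cl:1
  CH3 → C:1 H:3
Element totals:
  C: 4
  H: 9
  Cl: 1
  S: 1
Molecular formula: C4H9ClS.
  M = 4(12.011) + 9(1.008) + 35.45 + 32.06
    = 48.044 + 9.072 + 35.450 + 32.060 = 124.626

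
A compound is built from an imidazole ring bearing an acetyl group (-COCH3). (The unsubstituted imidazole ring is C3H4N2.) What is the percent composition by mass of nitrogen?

Atom tally by fragment:
  imidazole ring core → C:3 H:4 N:2
  (− 1 ring H displaced by substituents)
  + COCH3 → C:2 H:3 O:1
Element totals:
  C: 5
  H: 6
  N: 2
  O: 1
Molecular formula: C5H6N2O.
Molar mass = 110.116 g/mol.
Mass from N: 2 × 14.007 = 28.014 g/mol.
%N = 28.014 / 110.116 × 100 = 25.44%.

25.44%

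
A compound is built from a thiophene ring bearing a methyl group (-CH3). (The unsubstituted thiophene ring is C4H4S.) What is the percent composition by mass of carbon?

Atom tally by fragment:
  thiophene ring core → C:4 H:4 S:1
  (− 1 ring H displaced by substituents)
  + CH3 → C:1 H:3
Element totals:
  C: 5
  H: 6
  S: 1
Molecular formula: C5H6S.
Molar mass = 98.163 g/mol.
Mass from C: 5 × 12.011 = 60.055 g/mol.
%C = 60.055 / 98.163 × 100 = 61.18%.

61.18%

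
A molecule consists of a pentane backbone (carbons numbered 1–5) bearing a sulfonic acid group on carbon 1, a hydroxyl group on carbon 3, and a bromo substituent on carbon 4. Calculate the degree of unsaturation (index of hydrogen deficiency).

0

Atom tally by fragment:
  HO3SCH2 → C:1 H:3 S:1 O:3
  CH2 → C:1 H:2
  CH(OH) → C:1 H:2 O:1
  CH(Br) → C:1 H:1 Br:1
  CH3 → C:1 H:3
Element totals:
  C: 5
  H: 11
  Br: 1
  O: 4
  S: 1
Molecular formula: C5H11BrO4S.
DoU = (2C + 2 + N − H − X) / 2 = (2·5 + 2 + 0 − 11 − 1) / 2 = 0.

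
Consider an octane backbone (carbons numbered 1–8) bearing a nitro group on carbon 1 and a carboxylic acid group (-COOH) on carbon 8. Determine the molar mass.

203.24 g/mol

Atom tally by fragment:
  O2NCH2 → C:1 H:2 N:1 O:2
  CH2 → C:1 H:2
  CH2 → C:1 H:2
  CH2 → C:1 H:2
  CH2 → C:1 H:2
  CH2 → C:1 H:2
  CH2 → C:1 H:2
  CH2COOH → C:2 H:3 O:2
Element totals:
  C: 9
  H: 17
  N: 1
  O: 4
Molecular formula: C9H17NO4.
  M = 9(12.011) + 17(1.008) + 14.007 + 4(15.999)
    = 108.099 + 17.136 + 14.007 + 63.996 = 203.238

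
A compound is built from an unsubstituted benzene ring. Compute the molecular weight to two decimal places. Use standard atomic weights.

Atom tally by fragment:
  benzene ring core → C:6 H:6
Element totals:
  C: 6
  H: 6
Molecular formula: C6H6.
  M = 6(12.011) + 6(1.008)
    = 72.066 + 6.048 = 78.114

78.11 g/mol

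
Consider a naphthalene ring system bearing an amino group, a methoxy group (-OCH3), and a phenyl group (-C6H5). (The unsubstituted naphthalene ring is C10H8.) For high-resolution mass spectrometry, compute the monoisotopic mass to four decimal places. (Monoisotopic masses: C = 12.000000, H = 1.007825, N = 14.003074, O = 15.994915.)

249.1154

Atom tally by fragment:
  naphthalene ring system core → C:10 H:8
  (− 3 ring H displaced by substituents)
  + NH2 → N:1 H:2
  + OCH3 → C:1 H:3 O:1
  + C6H5 → C:6 H:5
Element totals:
  C: 17
  H: 15
  N: 1
  O: 1
Molecular formula: C17H15NO.
  M = 17(12.0) + 15(1.007825) + 14.003074 + 15.994915
    = 204.000000 + 15.117375 + 14.003074 + 15.994915 = 249.115364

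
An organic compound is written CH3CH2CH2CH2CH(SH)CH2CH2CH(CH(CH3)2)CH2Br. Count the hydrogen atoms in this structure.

25

Element totals:
  C: 12
  H: 25
  Br: 1
  S: 1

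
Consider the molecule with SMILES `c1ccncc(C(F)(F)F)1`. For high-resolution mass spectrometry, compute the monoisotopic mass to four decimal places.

147.0296

Atom tally by fragment:
  pyridine ring core → C:5 H:5 N:1
  (− 1 ring H displaced by substituents)
  + CF3 → C:1 F:3
Element totals:
  C: 6
  H: 4
  F: 3
  N: 1
Molecular formula: C6H4F3N.
  M = 6(12.0) + 4(1.007825) + 3(18.998403) + 14.003074
    = 72.000000 + 4.031300 + 56.995209 + 14.003074 = 147.029583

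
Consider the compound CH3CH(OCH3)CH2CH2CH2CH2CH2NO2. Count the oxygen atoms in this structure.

3

Element totals:
  C: 8
  H: 17
  N: 1
  O: 3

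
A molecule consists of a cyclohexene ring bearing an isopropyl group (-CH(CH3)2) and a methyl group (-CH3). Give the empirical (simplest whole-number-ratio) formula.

Atom tally by fragment:
  cyclohexene ring core → C:6 H:10
  (− 2 ring H displaced by substituents)
  + CH(CH3)2 → C:3 H:7
  + CH3 → C:1 H:3
Element totals:
  C: 10
  H: 18
Molecular formula: C10H18.
gcd of subscripts = 2; dividing each by 2:
  C: 10/2 = 5
  H: 18/2 = 9

C5H9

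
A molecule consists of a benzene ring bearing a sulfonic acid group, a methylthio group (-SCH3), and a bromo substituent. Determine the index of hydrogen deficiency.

Atom tally by fragment:
  benzene ring core → C:6 H:6
  (− 3 ring H displaced by substituents)
  + SO3H → S:1 O:3 H:1
  + SCH3 → C:1 H:3 S:1
  + Br → Br:1
Element totals:
  C: 7
  H: 7
  Br: 1
  O: 3
  S: 2
Molecular formula: C7H7BrO3S2.
DoU = (2C + 2 + N − H − X) / 2 = (2·7 + 2 + 0 − 7 − 1) / 2 = 4.

4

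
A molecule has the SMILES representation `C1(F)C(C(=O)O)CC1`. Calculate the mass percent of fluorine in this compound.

Atom tally by fragment:
  cyclobutane ring core → C:4 H:8
  (− 2 ring H displaced by substituents)
  + F → F:1
  + COOH → C:1 H:1 O:2
Element totals:
  C: 5
  H: 7
  F: 1
  O: 2
Molecular formula: C5H7FO2.
Molar mass = 118.107 g/mol.
Mass from F: 1 × 18.998 = 18.998 g/mol.
%F = 18.998 / 118.107 × 100 = 16.09%.

16.09%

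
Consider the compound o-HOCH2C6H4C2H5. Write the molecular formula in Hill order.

C9H12O

Atom tally by fragment:
  benzene ring core → C:6 H:6
  (− 2 ring H displaced by substituents)
  + CH2OH → C:1 H:3 O:1
  + C2H5 → C:2 H:5
Element totals:
  C: 9
  H: 12
  O: 1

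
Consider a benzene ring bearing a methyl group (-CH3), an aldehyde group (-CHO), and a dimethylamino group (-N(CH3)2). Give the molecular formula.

C10H13NO

Atom tally by fragment:
  benzene ring core → C:6 H:6
  (− 3 ring H displaced by substituents)
  + CH3 → C:1 H:3
  + CHO → C:1 H:1 O:1
  + N(CH3)2 → N:1 C:2 H:6
Element totals:
  C: 10
  H: 13
  N: 1
  O: 1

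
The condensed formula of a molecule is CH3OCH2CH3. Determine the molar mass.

60.10 g/mol

Element totals:
  C: 3
  H: 8
  O: 1
Molecular formula: C3H8O.
  M = 3(12.011) + 8(1.008) + 15.999
    = 36.033 + 8.064 + 15.999 = 60.096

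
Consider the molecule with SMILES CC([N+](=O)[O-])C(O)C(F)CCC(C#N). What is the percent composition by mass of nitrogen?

13.72%

Atom tally by fragment:
  CH3 → C:1 H:3
  CH(NO2) → C:1 H:1 N:1 O:2
  CH(OH) → C:1 H:2 O:1
  CH(F) → C:1 H:1 F:1
  CH2 → C:1 H:2
  CH2 → C:1 H:2
  CH2CN → C:2 H:2 N:1
Element totals:
  C: 8
  H: 13
  F: 1
  N: 2
  O: 3
Molecular formula: C8H13FN2O3.
Molar mass = 204.201 g/mol.
Mass from N: 2 × 14.007 = 28.014 g/mol.
%N = 28.014 / 204.201 × 100 = 13.72%.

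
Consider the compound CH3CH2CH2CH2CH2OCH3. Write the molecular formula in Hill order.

C6H14O

Atom tally by fragment:
  CH3 → C:1 H:3
  CH2 → C:1 H:2
  CH2 → C:1 H:2
  CH2 → C:1 H:2
  CH2OCH3 → C:2 H:5 O:1
Element totals:
  C: 6
  H: 14
  O: 1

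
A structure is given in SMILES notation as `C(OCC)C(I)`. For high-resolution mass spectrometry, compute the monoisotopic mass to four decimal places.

Atom tally by fragment:
  C2H5OCH2 → C:3 H:7 O:1
  CH2I → C:1 H:2 I:1
Element totals:
  C: 4
  H: 9
  I: 1
  O: 1
Molecular formula: C4H9IO.
  M = 4(12.0) + 9(1.007825) + 126.904472 + 15.994915
    = 48.000000 + 9.070425 + 126.904472 + 15.994915 = 199.969812

199.9698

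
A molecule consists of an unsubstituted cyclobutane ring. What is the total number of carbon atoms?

4

Atom tally by fragment:
  cyclobutane ring core → C:4 H:8
Element totals:
  C: 4
  H: 8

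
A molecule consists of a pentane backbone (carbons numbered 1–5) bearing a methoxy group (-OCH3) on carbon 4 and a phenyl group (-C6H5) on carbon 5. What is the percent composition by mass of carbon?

Atom tally by fragment:
  CH3 → C:1 H:3
  CH2 → C:1 H:2
  CH2 → C:1 H:2
  CH(OCH3) → C:2 H:4 O:1
  CH2C6H5 → C:7 H:7
Element totals:
  C: 12
  H: 18
  O: 1
Molecular formula: C12H18O.
Molar mass = 178.275 g/mol.
Mass from C: 12 × 12.011 = 144.132 g/mol.
%C = 144.132 / 178.275 × 100 = 80.85%.

80.85%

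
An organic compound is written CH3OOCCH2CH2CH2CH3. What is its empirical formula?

C3H6O

Atom tally by fragment:
  CH3OOCCH2 → C:3 H:5 O:2
  CH2 → C:1 H:2
  CH2 → C:1 H:2
  CH3 → C:1 H:3
Element totals:
  C: 6
  H: 12
  O: 2
Molecular formula: C6H12O2.
gcd of subscripts = 2; dividing each by 2:
  C: 6/2 = 3
  H: 12/2 = 6
  O: 2/2 = 1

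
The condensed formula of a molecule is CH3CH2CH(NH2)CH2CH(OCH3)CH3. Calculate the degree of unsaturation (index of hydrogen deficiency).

0

Atom tally by fragment:
  CH3 → C:1 H:3
  CH2 → C:1 H:2
  CH(NH2) → C:1 H:3 N:1
  CH2 → C:1 H:2
  CH(OCH3) → C:2 H:4 O:1
  CH3 → C:1 H:3
Element totals:
  C: 7
  H: 17
  N: 1
  O: 1
Molecular formula: C7H17NO.
DoU = (2C + 2 + N − H − X) / 2 = (2·7 + 2 + 1 − 17 − 0) / 2 = 0.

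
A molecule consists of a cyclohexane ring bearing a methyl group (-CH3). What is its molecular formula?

C7H14

Atom tally by fragment:
  cyclohexane ring core → C:6 H:12
  (− 1 ring H displaced by substituents)
  + CH3 → C:1 H:3
Element totals:
  C: 7
  H: 14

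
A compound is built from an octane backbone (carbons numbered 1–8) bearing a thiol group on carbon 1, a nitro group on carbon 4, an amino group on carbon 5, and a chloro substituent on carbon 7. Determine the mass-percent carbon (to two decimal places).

39.91%

Atom tally by fragment:
  HSCH2 → C:1 H:3 S:1
  CH2 → C:1 H:2
  CH2 → C:1 H:2
  CH(NO2) → C:1 H:1 N:1 O:2
  CH(NH2) → C:1 H:3 N:1
  CH2 → C:1 H:2
  CH(Cl) → C:1 H:1 Cl:1
  CH3 → C:1 H:3
Element totals:
  C: 8
  H: 17
  Cl: 1
  N: 2
  O: 2
  S: 1
Molecular formula: C8H17ClN2O2S.
Molar mass = 240.746 g/mol.
Mass from C: 8 × 12.011 = 96.088 g/mol.
%C = 96.088 / 240.746 × 100 = 39.91%.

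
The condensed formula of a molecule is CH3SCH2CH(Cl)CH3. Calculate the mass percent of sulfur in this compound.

Element totals:
  C: 4
  H: 9
  Cl: 1
  S: 1
Molecular formula: C4H9ClS.
Molar mass = 124.626 g/mol.
Mass from S: 1 × 32.06 = 32.060 g/mol.
%S = 32.060 / 124.626 × 100 = 25.72%.

25.72%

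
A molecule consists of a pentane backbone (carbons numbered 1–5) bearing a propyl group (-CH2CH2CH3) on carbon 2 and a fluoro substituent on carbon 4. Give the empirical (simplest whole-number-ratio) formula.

Atom tally by fragment:
  CH3 → C:1 H:3
  CH(CH2CH2CH3) → C:4 H:8
  CH2 → C:1 H:2
  CH(F) → C:1 H:1 F:1
  CH3 → C:1 H:3
Element totals:
  C: 8
  H: 17
  F: 1
Molecular formula: C8H17F.
gcd of subscripts (8, 1, 17) = 1, so the empirical formula equals the molecular formula.

C8H17F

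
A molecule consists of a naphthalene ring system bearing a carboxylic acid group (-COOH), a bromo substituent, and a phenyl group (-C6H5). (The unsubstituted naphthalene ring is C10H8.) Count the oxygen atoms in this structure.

Atom tally by fragment:
  naphthalene ring system core → C:10 H:8
  (− 3 ring H displaced by substituents)
  + COOH → C:1 H:1 O:2
  + Br → Br:1
  + C6H5 → C:6 H:5
Element totals:
  C: 17
  H: 11
  Br: 1
  O: 2

2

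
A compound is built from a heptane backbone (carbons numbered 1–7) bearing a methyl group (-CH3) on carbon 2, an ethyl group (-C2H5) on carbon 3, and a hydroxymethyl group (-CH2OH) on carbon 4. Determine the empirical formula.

C11H24O

Atom tally by fragment:
  CH3 → C:1 H:3
  CH(CH3) → C:2 H:4
  CH(C2H5) → C:3 H:6
  CH(CH2OH) → C:2 H:4 O:1
  CH2 → C:1 H:2
  CH2 → C:1 H:2
  CH3 → C:1 H:3
Element totals:
  C: 11
  H: 24
  O: 1
Molecular formula: C11H24O.
gcd of subscripts (11, 24, 1) = 1, so the empirical formula equals the molecular formula.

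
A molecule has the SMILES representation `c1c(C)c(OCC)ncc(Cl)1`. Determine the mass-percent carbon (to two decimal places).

Atom tally by fragment:
  pyridine ring core → C:5 H:5 N:1
  (− 3 ring H displaced by substituents)
  + CH3 → C:1 H:3
  + OC2H5 → C:2 H:5 O:1
  + Cl → Cl:1
Element totals:
  C: 8
  H: 10
  Cl: 1
  N: 1
  O: 1
Molecular formula: C8H10ClNO.
Molar mass = 171.624 g/mol.
Mass from C: 8 × 12.011 = 96.088 g/mol.
%C = 96.088 / 171.624 × 100 = 55.99%.

55.99%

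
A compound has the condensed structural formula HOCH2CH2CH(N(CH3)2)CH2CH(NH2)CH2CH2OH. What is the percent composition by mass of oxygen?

Atom tally by fragment:
  HOCH2CH2 → C:2 H:5 O:1
  CH(N(CH3)2) → C:3 H:7 N:1
  CH2 → C:1 H:2
  CH(NH2) → C:1 H:3 N:1
  CH2CH2OH → C:2 H:5 O:1
Element totals:
  C: 9
  H: 22
  N: 2
  O: 2
Molecular formula: C9H22N2O2.
Molar mass = 190.287 g/mol.
Mass from O: 2 × 15.999 = 31.998 g/mol.
%O = 31.998 / 190.287 × 100 = 16.82%.

16.82%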